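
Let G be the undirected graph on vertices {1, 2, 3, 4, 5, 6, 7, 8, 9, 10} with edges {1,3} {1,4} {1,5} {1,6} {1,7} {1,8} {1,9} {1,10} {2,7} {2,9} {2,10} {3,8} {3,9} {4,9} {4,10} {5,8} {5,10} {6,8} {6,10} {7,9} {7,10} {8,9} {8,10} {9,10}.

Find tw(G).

3

A width-3 tree decomposition is:
Bags: B1 = {1, 8, 9, 10}  B2 = {1, 7, 9, 10}  B3 = {1, 3, 8, 9}  B4 = {2, 7, 9, 10}  B5 = {1, 5, 8, 10}  B6 = {1, 6, 8, 10}  B7 = {1, 4, 9, 10}
Tree: B1–B2, B1–B3, B2–B4, B1–B5, B1–B6, B1–B7
The largest bag has 4 vertices, giving width 3; this decomposition certifies tw(G) ≤ 3. Conversely, {1, 8, 9, 10} is a clique of size 4, and the vertices of any clique must share a bag in every tree decomposition; so some bag has ≥ 4 vertices and tw(G) ≥ 3. The upper and lower bounds meet at 3, so that is the treewidth.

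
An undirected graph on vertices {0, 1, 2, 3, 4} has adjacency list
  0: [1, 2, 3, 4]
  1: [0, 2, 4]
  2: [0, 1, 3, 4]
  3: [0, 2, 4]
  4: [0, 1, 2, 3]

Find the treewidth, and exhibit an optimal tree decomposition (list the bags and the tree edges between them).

Every bag has size at most 4, so the width is 4 − 1 = 3 and tw(G) ≤ 3. Conversely, {0, 1, 2, 4} is a clique of size 4, and the vertices of any clique must share a bag in every tree decomposition; so some bag has ≥ 4 vertices and tw(G) ≥ 3. Combining the bounds, tw(G) = 3.

Treewidth 3.
Bags: B1 = {0, 1, 2, 4}  B2 = {0, 2, 3, 4}
Tree: B1–B2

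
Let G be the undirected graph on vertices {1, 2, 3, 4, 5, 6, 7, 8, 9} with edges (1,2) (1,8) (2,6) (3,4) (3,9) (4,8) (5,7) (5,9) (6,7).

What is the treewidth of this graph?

A width-2 tree decomposition is:
Bags: B1 = {1, 2, 6}  B2 = {1, 6, 8}  B3 = {4, 6, 8}  B4 = {3, 4, 6}  B5 = {3, 6, 9}  B6 = {5, 6, 9}  B7 = {5, 6, 7}
Tree: B1–B2, B2–B3, B3–B4, B4–B5, B5–B6, B6–B7
The largest bag has 3 vertices, giving width 2; this decomposition certifies tw(G) ≤ 2. Since 6–2–1–8–4–3–9–5–7–6 is a cycle in G, G is not acyclic. Forests are exactly the graphs of treewidth ≤ 1, so tw(G) ≥ 2. Hence tw(G) = 2 exactly.

2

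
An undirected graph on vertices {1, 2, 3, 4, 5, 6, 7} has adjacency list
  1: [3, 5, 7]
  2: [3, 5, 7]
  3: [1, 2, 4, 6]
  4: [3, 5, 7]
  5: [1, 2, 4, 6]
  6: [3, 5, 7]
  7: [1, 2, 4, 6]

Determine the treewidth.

A width-3 tree decomposition is:
Bags: B1 = {2, 3, 5, 7}  B2 = {3, 5, 6, 7}  B3 = {1, 3, 5, 7}  B4 = {3, 4, 5, 7}
Tree: B1–B2, B2–B3, B3–B4
Each bag holds 4 vertices, so the decomposition has width 3, which upper-bounds the treewidth. For the lower bound: the 4 vertex sets {2,3}, {5,6}, {7}, {1} are disjoint, each induces a connected subgraph, and every pair is joined by at least one edge of G. Contracting each set to a single vertex therefore yields K_{4} as a minor, and since treewidth is minor-monotone, tw(G) ≥ tw(K_{4}) = 3. Hence tw(G) = 3 exactly.

3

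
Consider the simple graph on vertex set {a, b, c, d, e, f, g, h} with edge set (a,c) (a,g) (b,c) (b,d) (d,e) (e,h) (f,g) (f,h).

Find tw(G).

A width-2 tree decomposition is:
Bags: B1 = {b, d, e}  B2 = {b, c, e}  B3 = {a, c, e}  B4 = {a, e, g}  B5 = {e, f, g}  B6 = {e, f, h}
Tree: B1–B2, B2–B3, B3–B4, B4–B5, B5–B6
Each bag holds 3 vertices, so the decomposition has width 2, which upper-bounds the treewidth. For the lower bound, G contains the cycle e–d–b–c–a–g–f–h–e, so G is not a forest; only forests have treewidth ≤ 1, hence tw(G) ≥ 2. Hence tw(G) = 2 exactly.

2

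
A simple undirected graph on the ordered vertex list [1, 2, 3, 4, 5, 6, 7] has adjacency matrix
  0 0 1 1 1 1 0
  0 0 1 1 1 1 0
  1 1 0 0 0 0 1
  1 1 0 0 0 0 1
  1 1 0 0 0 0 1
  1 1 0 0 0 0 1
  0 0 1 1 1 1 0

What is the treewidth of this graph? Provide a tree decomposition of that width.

Treewidth 3.
One optimal decomposition is:
Bags: B1 = {1, 2, 3, 7}  B2 = {1, 2, 4, 7}  B3 = {1, 2, 5, 7}  B4 = {1, 2, 6, 7}
Tree: B1–B2, B2–B3, B3–B4

Each bag holds 4 vertices, so the decomposition has width 3, which upper-bounds the treewidth. For the lower bound: the 4 vertex sets {2,3}, {1,4}, {7}, {5} are disjoint, each induces a connected subgraph, and every pair is joined by at least one edge of G. Contracting each set to a single vertex therefore yields K_{4} as a minor, and since treewidth is minor-monotone, tw(G) ≥ tw(K_{4}) = 3. The upper and lower bounds meet at 3, so that is the treewidth.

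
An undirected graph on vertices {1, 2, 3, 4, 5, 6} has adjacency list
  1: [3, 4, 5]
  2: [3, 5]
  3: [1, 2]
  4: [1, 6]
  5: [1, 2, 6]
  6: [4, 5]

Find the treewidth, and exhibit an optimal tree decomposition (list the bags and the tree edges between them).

Treewidth 2.
One such decomposition:
Bags: B1 = {4, 5, 6}  B2 = {1, 4, 5}  B3 = {1, 2, 5}  B4 = {1, 2, 3}
Tree: B1–B2, B2–B3, B3–B4

Every bag has size at most 3, so the width is 3 − 1 = 2 and tw(G) ≤ 2. Since 6–4–1–5–6 is a cycle in G, G is not acyclic. Forests are exactly the graphs of treewidth ≤ 1, so tw(G) ≥ 2. The upper and lower bounds meet at 2, so that is the treewidth.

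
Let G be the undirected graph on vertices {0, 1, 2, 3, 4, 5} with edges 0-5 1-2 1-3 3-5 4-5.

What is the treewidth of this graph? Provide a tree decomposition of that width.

Every bag has size at most 2, so the width is 2 − 1 = 1 and tw(G) ≤ 1. Any graph with an edge has treewidth ≥ 1, and G has the edge 5–3. Hence tw(G) = 1 exactly.

Treewidth 1.
Bags: B1 = {3, 5}  B2 = {0, 5}  B3 = {4, 5}  B4 = {1, 3}  B5 = {1, 2}
Tree: B1–B2, B2–B3, B1–B4, B4–B5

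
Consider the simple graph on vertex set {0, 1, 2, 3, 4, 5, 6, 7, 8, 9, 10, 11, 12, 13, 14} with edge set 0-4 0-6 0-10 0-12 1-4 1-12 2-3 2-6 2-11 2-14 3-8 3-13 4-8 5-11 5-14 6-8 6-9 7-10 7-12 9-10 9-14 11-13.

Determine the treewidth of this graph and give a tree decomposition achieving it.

Treewidth 3.
One such decomposition:
Bags: B1 = {3, 5, 11, 13}  B2 = {2, 3, 5, 11}  B3 = {2, 3, 5, 14}  B4 = {2, 3, 8, 14}  B5 = {2, 6, 8, 14}  B6 = {6, 8, 9, 14}  B7 = {4, 6, 8, 9}  B8 = {0, 4, 6, 9}  B9 = {0, 4, 9, 10}  B10 = {0, 1, 4, 10}  B11 = {0, 1, 10, 12}  B12 = {1, 7, 10, 12}
Tree: B1–B2, B2–B3, B3–B4, B4–B5, B5–B6, B6–B7, B7–B8, B8–B9, B9–B10, B10–B11, B11–B12

The largest bag has 4 vertices, giving width 3; this decomposition certifies tw(G) ≤ 3. For the lower bound: the 4 vertex sets {5,11,13}, {3}, {2}, {6,8,9,14} are disjoint, each induces a connected subgraph, and every pair is joined by at least one edge of G. Contracting each set to a single vertex therefore yields K_{4} as a minor, and since treewidth is minor-monotone, tw(G) ≥ tw(K_{4}) = 3. Combining the bounds, tw(G) = 3.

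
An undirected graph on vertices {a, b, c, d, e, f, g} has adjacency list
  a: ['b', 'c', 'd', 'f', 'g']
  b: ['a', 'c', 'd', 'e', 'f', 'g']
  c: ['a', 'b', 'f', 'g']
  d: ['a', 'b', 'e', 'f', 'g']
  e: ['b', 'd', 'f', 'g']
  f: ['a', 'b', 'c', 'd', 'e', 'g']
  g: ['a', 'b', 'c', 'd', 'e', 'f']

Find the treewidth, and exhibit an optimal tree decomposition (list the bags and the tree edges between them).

The largest bag has 5 vertices, giving width 4; this decomposition certifies tw(G) ≤ 4. On the other hand G contains the 5-clique {b, d, e, f, g}. A clique must lie in a single bag of any decomposition, so no decomposition can have width below 4. Hence tw(G) = 4 exactly.

Treewidth 4.
Bags: B1 = {a, b, c, f, g}  B2 = {a, b, d, f, g}  B3 = {b, d, e, f, g}
Tree: B1–B2, B2–B3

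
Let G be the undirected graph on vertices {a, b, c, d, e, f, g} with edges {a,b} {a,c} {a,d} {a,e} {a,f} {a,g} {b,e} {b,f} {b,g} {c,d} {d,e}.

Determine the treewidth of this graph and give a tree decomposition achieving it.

Treewidth 2.
One such decomposition:
Bags: B1 = {a, b, f}  B2 = {a, b, e}  B3 = {a, b, g}  B4 = {a, d, e}  B5 = {a, c, d}
Tree: B1–B2, B1–B3, B2–B4, B4–B5

Every bag has size at most 3, so the width is 3 − 1 = 2 and tw(G) ≤ 2. Conversely, {a, d, e} is a clique of size 3, and the vertices of any clique must share a bag in every tree decomposition; so some bag has ≥ 3 vertices and tw(G) ≥ 2. Hence tw(G) = 2 exactly.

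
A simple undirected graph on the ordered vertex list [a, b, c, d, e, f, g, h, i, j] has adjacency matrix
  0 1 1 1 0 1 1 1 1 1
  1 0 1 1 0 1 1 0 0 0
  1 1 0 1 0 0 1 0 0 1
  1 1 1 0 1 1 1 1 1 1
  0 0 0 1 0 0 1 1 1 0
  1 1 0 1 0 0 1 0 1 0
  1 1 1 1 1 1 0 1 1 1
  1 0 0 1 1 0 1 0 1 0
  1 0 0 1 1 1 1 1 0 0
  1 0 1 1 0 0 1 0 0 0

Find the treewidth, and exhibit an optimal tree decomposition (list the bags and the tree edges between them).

The largest bag has 5 vertices, giving width 4; this decomposition certifies tw(G) ≤ 4. For the lower bound, the 5 vertices {d, e, g, h, i} are pairwise adjacent, and any tree decomposition puts a clique entirely inside one bag — forcing width ≥ 4. Combining the bounds, tw(G) = 4.

Treewidth 4.
One optimal decomposition is:
Bags: B1 = {a, d, f, g, i}  B2 = {a, d, g, h, i}  B3 = {a, b, d, f, g}  B4 = {d, e, g, h, i}  B5 = {a, b, c, d, g}  B6 = {a, c, d, g, j}
Tree: B1–B2, B1–B3, B2–B4, B3–B5, B5–B6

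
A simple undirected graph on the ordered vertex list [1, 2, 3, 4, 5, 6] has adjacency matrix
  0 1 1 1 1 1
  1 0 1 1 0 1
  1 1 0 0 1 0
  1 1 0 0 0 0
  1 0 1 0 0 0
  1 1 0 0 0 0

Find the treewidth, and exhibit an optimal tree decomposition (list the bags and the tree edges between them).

Treewidth 2.
One optimal decomposition is:
Bags: B1 = {1, 2, 4}  B2 = {1, 2, 6}  B3 = {1, 2, 3}  B4 = {1, 3, 5}
Tree: B1–B2, B1–B3, B3–B4

The largest bag has 3 vertices, giving width 2; this decomposition certifies tw(G) ≤ 2. For the lower bound, the 3 vertices {1, 2, 3} are pairwise adjacent, and any tree decomposition puts a clique entirely inside one bag — forcing width ≥ 2. The upper and lower bounds meet at 2, so that is the treewidth.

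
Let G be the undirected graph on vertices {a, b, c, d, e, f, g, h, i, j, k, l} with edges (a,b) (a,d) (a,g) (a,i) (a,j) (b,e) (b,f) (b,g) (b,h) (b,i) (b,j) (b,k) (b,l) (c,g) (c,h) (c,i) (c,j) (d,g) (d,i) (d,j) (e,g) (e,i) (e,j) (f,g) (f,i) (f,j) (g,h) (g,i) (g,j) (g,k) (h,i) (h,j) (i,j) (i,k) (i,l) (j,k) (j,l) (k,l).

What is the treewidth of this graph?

4

A width-4 tree decomposition is:
Bags: B1 = {b, f, g, i, j}  B2 = {a, b, g, i, j}  B3 = {b, g, h, i, j}  B4 = {b, g, i, j, k}  B5 = {b, i, j, k, l}  B6 = {c, g, h, i, j}  B7 = {a, d, g, i, j}  B8 = {b, e, g, i, j}
Tree: B1–B2, B1–B3, B2–B4, B4–B5, B3–B6, B2–B7, B3–B8
Each bag holds 5 vertices, so the decomposition has width 4, which upper-bounds the treewidth. On the other hand G contains the 5-clique {a, d, g, i, j}. A clique must lie in a single bag of any decomposition, so no decomposition can have width below 4. Hence tw(G) = 4 exactly.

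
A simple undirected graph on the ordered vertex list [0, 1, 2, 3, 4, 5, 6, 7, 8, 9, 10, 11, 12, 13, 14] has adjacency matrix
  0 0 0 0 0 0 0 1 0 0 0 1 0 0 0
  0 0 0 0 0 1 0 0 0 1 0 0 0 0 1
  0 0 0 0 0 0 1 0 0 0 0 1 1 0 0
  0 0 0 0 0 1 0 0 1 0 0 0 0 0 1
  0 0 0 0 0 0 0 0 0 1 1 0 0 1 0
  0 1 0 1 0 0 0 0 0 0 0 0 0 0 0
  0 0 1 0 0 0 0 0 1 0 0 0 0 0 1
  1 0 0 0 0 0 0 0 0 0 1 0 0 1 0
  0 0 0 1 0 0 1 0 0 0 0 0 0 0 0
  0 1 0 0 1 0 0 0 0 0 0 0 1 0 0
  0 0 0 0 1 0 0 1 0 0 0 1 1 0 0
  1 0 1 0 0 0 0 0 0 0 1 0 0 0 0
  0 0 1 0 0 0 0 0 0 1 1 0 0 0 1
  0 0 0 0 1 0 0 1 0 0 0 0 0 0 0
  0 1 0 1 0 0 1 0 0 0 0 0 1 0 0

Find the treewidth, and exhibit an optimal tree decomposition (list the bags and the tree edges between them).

Each bag holds 4 vertices, so the decomposition has width 3, which upper-bounds the treewidth. For the lower bound: the 4 vertex sets {3,5,8}, {6}, {14}, {1,2,9,12} are disjoint, each induces a connected subgraph, and every pair is joined by at least one edge of G. Contracting each set to a single vertex therefore yields K_{4} as a minor, and since treewidth is minor-monotone, tw(G) ≥ tw(K_{4}) = 3. Hence tw(G) = 3 exactly.

Treewidth 3.
One such decomposition:
Bags: B1 = {3, 5, 6, 8}  B2 = {3, 5, 6, 14}  B3 = {1, 5, 6, 14}  B4 = {1, 2, 6, 14}  B5 = {1, 2, 12, 14}  B6 = {1, 2, 9, 12}  B7 = {2, 9, 11, 12}  B8 = {9, 10, 11, 12}  B9 = {4, 9, 10, 11}  B10 = {0, 4, 10, 11}  B11 = {0, 4, 7, 10}  B12 = {0, 4, 7, 13}
Tree: B1–B2, B2–B3, B3–B4, B4–B5, B5–B6, B6–B7, B7–B8, B8–B9, B9–B10, B10–B11, B11–B12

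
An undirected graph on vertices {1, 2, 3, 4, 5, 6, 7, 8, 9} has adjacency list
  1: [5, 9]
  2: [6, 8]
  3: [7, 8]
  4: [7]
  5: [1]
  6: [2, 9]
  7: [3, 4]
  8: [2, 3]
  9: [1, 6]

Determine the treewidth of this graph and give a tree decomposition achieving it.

Treewidth 1.
Bags: B1 = {1, 5}  B2 = {1, 9}  B3 = {6, 9}  B4 = {2, 6}  B5 = {2, 8}  B6 = {3, 8}  B7 = {3, 7}  B8 = {4, 7}
Tree: B1–B2, B2–B3, B3–B4, B4–B5, B5–B6, B6–B7, B7–B8

The largest bag has 2 vertices, giving width 1; this decomposition certifies tw(G) ≤ 1. G has an edge, so its treewidth is at least 1. Hence tw(G) = 1 exactly.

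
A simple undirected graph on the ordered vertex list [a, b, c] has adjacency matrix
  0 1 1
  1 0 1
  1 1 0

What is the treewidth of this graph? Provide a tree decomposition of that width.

Treewidth 2.
One optimal decomposition is:
Bags: B1 = {a, b, c}
Tree: (single bag)

A single bag containing all 3 vertices is trivially a valid decomposition of width 2. Conversely, {a, b, c} is a clique of size 3, and the vertices of any clique must share a bag in every tree decomposition; so some bag has ≥ 3 vertices and tw(G) ≥ 2. Therefore the treewidth is 2.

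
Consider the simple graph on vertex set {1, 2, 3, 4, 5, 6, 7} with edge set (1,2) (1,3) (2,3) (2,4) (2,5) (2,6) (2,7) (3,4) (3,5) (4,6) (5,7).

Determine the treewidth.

A width-2 tree decomposition is:
Bags: B1 = {2, 3, 5}  B2 = {2, 5, 7}  B3 = {2, 3, 4}  B4 = {1, 2, 3}  B5 = {2, 4, 6}
Tree: B1–B2, B1–B3, B3–B4, B3–B5
Each bag holds 3 vertices, so the decomposition has width 2, which upper-bounds the treewidth. Conversely, {1, 2, 3} is a clique of size 3, and the vertices of any clique must share a bag in every tree decomposition; so some bag has ≥ 3 vertices and tw(G) ≥ 2. Hence tw(G) = 2 exactly.

2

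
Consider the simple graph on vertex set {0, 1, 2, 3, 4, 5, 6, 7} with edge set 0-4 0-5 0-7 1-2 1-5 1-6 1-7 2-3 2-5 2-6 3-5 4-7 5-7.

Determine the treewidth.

A width-2 tree decomposition is:
Bags: B1 = {1, 2, 5}  B2 = {2, 3, 5}  B3 = {1, 2, 6}  B4 = {1, 5, 7}  B5 = {0, 5, 7}  B6 = {0, 4, 7}
Tree: B1–B2, B1–B3, B1–B4, B4–B5, B5–B6
The largest bag has 3 vertices, giving width 2; this decomposition certifies tw(G) ≤ 2. For the lower bound, the 3 vertices {0, 4, 7} are pairwise adjacent, and any tree decomposition puts a clique entirely inside one bag — forcing width ≥ 2. Therefore the treewidth is 2.

2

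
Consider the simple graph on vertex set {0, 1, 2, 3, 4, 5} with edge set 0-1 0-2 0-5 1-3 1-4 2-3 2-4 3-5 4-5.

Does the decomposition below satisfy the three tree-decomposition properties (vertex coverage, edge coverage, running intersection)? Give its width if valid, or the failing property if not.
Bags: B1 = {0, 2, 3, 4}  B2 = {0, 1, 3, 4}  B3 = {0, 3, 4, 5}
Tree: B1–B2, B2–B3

Vertex coverage: the bags together contain {0, 1, 2, 3, 4, 5}, the full vertex set. Edge coverage: each edge of G has both endpoints in at least one bag. Running intersection: for every vertex, the bags containing it form a connected subtree. All three properties hold, so this is a valid tree decomposition of width max|bag| − 1 = 3, and hence tw(G) ≤ 3.

Yes; width 3.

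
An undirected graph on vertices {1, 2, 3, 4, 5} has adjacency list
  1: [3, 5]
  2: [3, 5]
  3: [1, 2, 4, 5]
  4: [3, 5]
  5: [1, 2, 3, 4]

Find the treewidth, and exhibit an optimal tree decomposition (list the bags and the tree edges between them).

The largest bag has 3 vertices, giving width 2; this decomposition certifies tw(G) ≤ 2. Conversely, {1, 3, 5} is a clique of size 3, and the vertices of any clique must share a bag in every tree decomposition; so some bag has ≥ 3 vertices and tw(G) ≥ 2. The upper and lower bounds meet at 2, so that is the treewidth.

Treewidth 2.
One optimal decomposition is:
Bags: B1 = {3, 4, 5}  B2 = {2, 3, 5}  B3 = {1, 3, 5}
Tree: B1–B2, B1–B3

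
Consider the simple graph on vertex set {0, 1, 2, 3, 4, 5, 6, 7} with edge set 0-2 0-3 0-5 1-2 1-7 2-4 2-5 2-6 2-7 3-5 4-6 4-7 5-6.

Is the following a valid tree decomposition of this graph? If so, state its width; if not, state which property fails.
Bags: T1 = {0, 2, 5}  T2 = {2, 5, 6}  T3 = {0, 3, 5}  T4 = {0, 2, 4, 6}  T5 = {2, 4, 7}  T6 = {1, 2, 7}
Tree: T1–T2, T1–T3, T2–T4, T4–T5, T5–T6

A tree decomposition must satisfy three properties: every vertex lies in some bag; for every edge, both endpoints lie together in some bag; and for every vertex, the bags containing it form a connected subtree. Here bags containing vertex 0 are not connected in the tree, so the decomposition is invalid.

No — bags containing vertex 0 are not connected in the tree.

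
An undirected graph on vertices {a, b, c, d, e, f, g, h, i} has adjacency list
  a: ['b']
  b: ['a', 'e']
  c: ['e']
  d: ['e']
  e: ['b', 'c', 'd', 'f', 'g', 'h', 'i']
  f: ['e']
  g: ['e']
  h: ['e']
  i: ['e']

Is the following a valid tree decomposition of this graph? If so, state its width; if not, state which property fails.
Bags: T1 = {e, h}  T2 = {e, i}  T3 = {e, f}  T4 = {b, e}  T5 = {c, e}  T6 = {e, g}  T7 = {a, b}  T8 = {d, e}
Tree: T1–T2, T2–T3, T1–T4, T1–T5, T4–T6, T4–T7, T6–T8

Yes; width 1.

Every vertex of G appears in some bag (union = {a, b, c, d, e, f, g, h, i}); every edge is covered by a bag; and for each vertex v the set of bags containing v is connected in the bag tree. The decomposition is therefore valid. The largest bag has 2 vertices, so the width is 1.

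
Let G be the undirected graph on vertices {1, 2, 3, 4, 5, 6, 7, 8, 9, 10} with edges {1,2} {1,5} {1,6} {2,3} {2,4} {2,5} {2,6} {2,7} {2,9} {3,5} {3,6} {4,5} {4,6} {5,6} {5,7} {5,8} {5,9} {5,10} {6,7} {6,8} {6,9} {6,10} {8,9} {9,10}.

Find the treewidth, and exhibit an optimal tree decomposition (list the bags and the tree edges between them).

Treewidth 3.
One such decomposition:
Bags: B1 = {2, 5, 6, 7}  B2 = {1, 2, 5, 6}  B3 = {2, 5, 6, 9}  B4 = {5, 6, 9, 10}  B5 = {2, 4, 5, 6}  B6 = {2, 3, 5, 6}  B7 = {5, 6, 8, 9}
Tree: B1–B2, B2–B3, B3–B4, B2–B5, B1–B6, B3–B7

The largest bag has 4 vertices, giving width 3; this decomposition certifies tw(G) ≤ 3. On the other hand G contains the 4-clique {5, 6, 8, 9}. A clique must lie in a single bag of any decomposition, so no decomposition can have width below 3. Hence tw(G) = 3 exactly.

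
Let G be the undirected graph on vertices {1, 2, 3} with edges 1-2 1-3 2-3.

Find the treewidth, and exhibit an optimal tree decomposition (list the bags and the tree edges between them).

A single bag containing all 3 vertices is trivially a valid decomposition of width 2. For the lower bound, the 3 vertices {1, 2, 3} are pairwise adjacent, and any tree decomposition puts a clique entirely inside one bag — forcing width ≥ 2. The upper and lower bounds meet at 2, so that is the treewidth.

Treewidth 2.
One optimal decomposition is:
Bags: B1 = {1, 2, 3}
Tree: (single bag)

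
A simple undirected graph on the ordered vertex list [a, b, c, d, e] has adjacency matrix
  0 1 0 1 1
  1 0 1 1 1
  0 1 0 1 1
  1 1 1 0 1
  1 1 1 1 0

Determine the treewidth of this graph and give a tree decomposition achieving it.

Each bag holds 4 vertices, so the decomposition has width 3, which upper-bounds the treewidth. Conversely, {b, c, d, e} is a clique of size 4, and the vertices of any clique must share a bag in every tree decomposition; so some bag has ≥ 4 vertices and tw(G) ≥ 3. Combining the bounds, tw(G) = 3.

Treewidth 3.
One such decomposition:
Bags: B1 = {a, b, d, e}  B2 = {b, c, d, e}
Tree: B1–B2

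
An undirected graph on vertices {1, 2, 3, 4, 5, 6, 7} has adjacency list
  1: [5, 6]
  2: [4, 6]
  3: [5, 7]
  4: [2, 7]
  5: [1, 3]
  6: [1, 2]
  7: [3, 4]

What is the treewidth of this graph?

2

A width-2 tree decomposition is:
Bags: B1 = {1, 5, 6}  B2 = {3, 5, 6}  B3 = {3, 6, 7}  B4 = {4, 6, 7}  B5 = {2, 4, 6}
Tree: B1–B2, B2–B3, B3–B4, B4–B5
The largest bag has 3 vertices, giving width 2; this decomposition certifies tw(G) ≤ 2. The edges 6–1–5–3–7–4–2–6 form a cycle, so G is not a tree and its treewidth is at least 2. Hence tw(G) = 2 exactly.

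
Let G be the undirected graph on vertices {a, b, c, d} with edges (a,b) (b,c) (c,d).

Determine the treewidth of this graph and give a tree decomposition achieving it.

Every bag has size at most 2, so the width is 2 − 1 = 1 and tw(G) ≤ 1. Since G has at least one edge (e.g. a–b), it is not an edgeless graph, so tw(G) ≥ 1. Combining the bounds, tw(G) = 1.

Treewidth 1.
One optimal decomposition is:
Bags: B1 = {a, b}  B2 = {b, c}  B3 = {c, d}
Tree: B1–B2, B2–B3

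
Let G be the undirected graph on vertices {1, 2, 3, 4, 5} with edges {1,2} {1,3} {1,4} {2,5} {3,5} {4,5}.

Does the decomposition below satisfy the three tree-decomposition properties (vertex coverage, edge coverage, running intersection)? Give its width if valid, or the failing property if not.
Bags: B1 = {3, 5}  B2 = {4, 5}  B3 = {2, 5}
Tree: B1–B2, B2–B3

A tree decomposition must satisfy three properties: every vertex lies in some bag; for every edge, both endpoints lie together in some bag; and for every vertex, the bags containing it form a connected subtree. Here vertex 1 appears in no bag, so the decomposition is invalid.

No — vertex 1 appears in no bag.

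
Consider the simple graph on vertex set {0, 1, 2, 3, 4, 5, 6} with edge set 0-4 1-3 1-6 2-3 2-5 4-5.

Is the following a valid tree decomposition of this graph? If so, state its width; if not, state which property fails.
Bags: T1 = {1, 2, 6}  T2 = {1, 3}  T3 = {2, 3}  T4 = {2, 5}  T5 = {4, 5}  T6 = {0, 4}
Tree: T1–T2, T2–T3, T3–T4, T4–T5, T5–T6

A tree decomposition must satisfy three properties: every vertex lies in some bag; for every edge, both endpoints lie together in some bag; and for every vertex, the bags containing it form a connected subtree. Here bags containing vertex 2 are not connected in the tree, so the decomposition is invalid.

No — bags containing vertex 2 are not connected in the tree.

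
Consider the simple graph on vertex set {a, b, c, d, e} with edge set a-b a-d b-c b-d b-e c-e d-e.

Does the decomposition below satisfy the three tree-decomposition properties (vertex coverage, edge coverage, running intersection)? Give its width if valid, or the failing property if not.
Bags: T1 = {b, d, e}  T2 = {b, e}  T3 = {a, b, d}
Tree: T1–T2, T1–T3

A tree decomposition must satisfy three properties: every vertex lies in some bag; for every edge, both endpoints lie together in some bag; and for every vertex, the bags containing it form a connected subtree. Here vertex c appears in no bag, so the decomposition is invalid.

No — vertex c appears in no bag.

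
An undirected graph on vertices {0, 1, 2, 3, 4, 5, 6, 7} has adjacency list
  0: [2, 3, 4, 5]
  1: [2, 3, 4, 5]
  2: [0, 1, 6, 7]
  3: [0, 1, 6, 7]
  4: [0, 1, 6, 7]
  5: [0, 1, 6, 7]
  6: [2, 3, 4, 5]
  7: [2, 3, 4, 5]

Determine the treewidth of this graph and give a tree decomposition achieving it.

Each bag holds 5 vertices, so the decomposition has width 4, which upper-bounds the treewidth. For the lower bound: the 5 vertex sets {0,4}, {3,6}, {5,7}, {1}, {2} are disjoint, each induces a connected subgraph, and every pair is joined by at least one edge of G. Contracting each set to a single vertex therefore yields K_{5} as a minor, and since treewidth is minor-monotone, tw(G) ≥ tw(K_{5}) = 4. Hence tw(G) = 4 exactly.

Treewidth 4.
One such decomposition:
Bags: B1 = {0, 1, 4, 6, 7}  B2 = {0, 1, 3, 6, 7}  B3 = {0, 1, 5, 6, 7}  B4 = {0, 1, 2, 6, 7}
Tree: B1–B2, B2–B3, B3–B4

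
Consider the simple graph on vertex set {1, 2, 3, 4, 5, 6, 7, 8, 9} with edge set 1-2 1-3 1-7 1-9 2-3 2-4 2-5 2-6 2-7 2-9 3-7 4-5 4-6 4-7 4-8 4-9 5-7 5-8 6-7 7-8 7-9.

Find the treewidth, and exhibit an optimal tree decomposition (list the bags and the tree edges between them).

Treewidth 3.
One such decomposition:
Bags: B1 = {2, 4, 7, 9}  B2 = {1, 2, 7, 9}  B3 = {2, 4, 5, 7}  B4 = {1, 2, 3, 7}  B5 = {2, 4, 6, 7}  B6 = {4, 5, 7, 8}
Tree: B1–B2, B1–B3, B2–B4, B3–B5, B3–B6

The largest bag has 4 vertices, giving width 3; this decomposition certifies tw(G) ≤ 3. For the lower bound, the 4 vertices {4, 5, 7, 8} are pairwise adjacent, and any tree decomposition puts a clique entirely inside one bag — forcing width ≥ 3. Combining the bounds, tw(G) = 3.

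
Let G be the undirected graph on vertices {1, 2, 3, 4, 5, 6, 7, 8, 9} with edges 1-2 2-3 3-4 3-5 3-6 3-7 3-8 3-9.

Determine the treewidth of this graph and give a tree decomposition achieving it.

Treewidth 1.
One optimal decomposition is:
Bags: B1 = {2, 3}  B2 = {3, 9}  B3 = {3, 5}  B4 = {3, 4}  B5 = {3, 6}  B6 = {1, 2}  B7 = {3, 7}  B8 = {3, 8}
Tree: B1–B2, B2–B3, B1–B4, B4–B5, B1–B6, B2–B7, B3–B8

Every bag has size at most 2, so the width is 2 − 1 = 1 and tw(G) ≤ 1. Since G has at least one edge (e.g. 2–3), it is not an edgeless graph, so tw(G) ≥ 1. Hence tw(G) = 1 exactly.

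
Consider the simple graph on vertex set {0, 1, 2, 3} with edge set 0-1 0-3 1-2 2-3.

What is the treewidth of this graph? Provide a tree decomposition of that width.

The largest bag has 3 vertices, giving width 2; this decomposition certifies tw(G) ≤ 2. The edges 1–0–3–2–1 form a cycle, so G is not a tree and its treewidth is at least 2. Hence tw(G) = 2 exactly.

Treewidth 2.
Bags: B1 = {0, 1, 3}  B2 = {1, 2, 3}
Tree: B1–B2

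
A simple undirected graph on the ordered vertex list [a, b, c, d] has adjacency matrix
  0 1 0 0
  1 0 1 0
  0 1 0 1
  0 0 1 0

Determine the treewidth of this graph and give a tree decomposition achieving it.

The largest bag has 2 vertices, giving width 1; this decomposition certifies tw(G) ≤ 1. G has an edge, so its treewidth is at least 1. Combining the bounds, tw(G) = 1.

Treewidth 1.
Bags: B1 = {c, d}  B2 = {b, c}  B3 = {a, b}
Tree: B1–B2, B2–B3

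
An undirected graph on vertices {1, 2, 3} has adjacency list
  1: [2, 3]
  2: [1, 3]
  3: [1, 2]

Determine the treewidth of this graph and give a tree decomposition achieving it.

With just one bag of size 3, the width is 3 − 1 = 2, so tw(G) ≤ 2. On the other hand G contains the 3-clique {1, 2, 3}. A clique must lie in a single bag of any decomposition, so no decomposition can have width below 2. The upper and lower bounds meet at 2, so that is the treewidth.

Treewidth 2.
Bags: B1 = {1, 2, 3}
Tree: (single bag)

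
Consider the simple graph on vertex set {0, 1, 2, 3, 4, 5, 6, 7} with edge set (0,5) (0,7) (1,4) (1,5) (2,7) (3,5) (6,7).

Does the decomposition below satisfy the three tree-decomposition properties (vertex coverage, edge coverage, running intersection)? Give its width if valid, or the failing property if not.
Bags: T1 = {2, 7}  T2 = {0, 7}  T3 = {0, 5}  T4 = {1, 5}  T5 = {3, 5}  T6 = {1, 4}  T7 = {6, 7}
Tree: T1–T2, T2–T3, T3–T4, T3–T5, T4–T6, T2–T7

Checking the three conditions: (i) the bags cover all of {0, 1, 2, 3, 4, 5, 6, 7}; (ii) for each edge, some bag contains both endpoints; (iii) the bags containing any fixed vertex form a subtree. All hold, so the decomposition is valid with width 2 − 1 = 1.

Yes; width 1.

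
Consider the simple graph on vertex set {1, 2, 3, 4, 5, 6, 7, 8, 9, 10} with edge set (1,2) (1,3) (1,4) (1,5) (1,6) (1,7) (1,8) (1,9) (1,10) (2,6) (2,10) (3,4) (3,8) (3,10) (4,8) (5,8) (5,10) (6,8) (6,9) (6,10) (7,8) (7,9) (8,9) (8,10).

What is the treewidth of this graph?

3

A width-3 tree decomposition is:
Bags: B1 = {1, 6, 8, 10}  B2 = {1, 6, 8, 9}  B3 = {1, 5, 8, 10}  B4 = {1, 3, 8, 10}  B5 = {1, 3, 4, 8}  B6 = {1, 7, 8, 9}  B7 = {1, 2, 6, 10}
Tree: B1–B2, B1–B3, B1–B4, B4–B5, B2–B6, B1–B7
Each bag holds 4 vertices, so the decomposition has width 3, which upper-bounds the treewidth. Conversely, {1, 6, 8, 9} is a clique of size 4, and the vertices of any clique must share a bag in every tree decomposition; so some bag has ≥ 4 vertices and tw(G) ≥ 3. Combining the bounds, tw(G) = 3.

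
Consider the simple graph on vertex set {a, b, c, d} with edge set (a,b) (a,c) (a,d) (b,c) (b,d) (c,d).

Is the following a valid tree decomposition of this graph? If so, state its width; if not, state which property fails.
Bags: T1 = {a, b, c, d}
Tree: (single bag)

Every vertex of G appears in some bag (union = {a, b, c, d}); every edge is covered by a bag; and for each vertex v the set of bags containing v is connected in the bag tree. The decomposition is therefore valid. The largest bag has 4 vertices, so the width is 3.

Yes; width 3.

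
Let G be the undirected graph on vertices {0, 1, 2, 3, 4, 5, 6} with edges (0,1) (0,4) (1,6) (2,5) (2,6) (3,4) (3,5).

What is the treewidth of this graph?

2

A width-2 tree decomposition is:
Bags: B1 = {0, 1, 4}  B2 = {1, 4, 6}  B3 = {2, 4, 6}  B4 = {2, 4, 5}  B5 = {3, 4, 5}
Tree: B1–B2, B2–B3, B3–B4, B4–B5
Every bag has size at most 3, so the width is 3 − 1 = 2 and tw(G) ≤ 2. For the lower bound, G contains the cycle 4–0–1–6–2–5–3–4, so G is not a forest; only forests have treewidth ≤ 1, hence tw(G) ≥ 2. The upper and lower bounds meet at 2, so that is the treewidth.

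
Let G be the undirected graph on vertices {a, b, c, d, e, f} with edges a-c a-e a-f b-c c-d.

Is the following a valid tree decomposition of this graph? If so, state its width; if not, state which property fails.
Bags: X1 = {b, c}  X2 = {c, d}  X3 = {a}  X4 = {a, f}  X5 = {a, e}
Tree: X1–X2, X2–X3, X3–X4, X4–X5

A tree decomposition must satisfy three properties: every vertex lies in some bag; for every edge, both endpoints lie together in some bag; and for every vertex, the bags containing it form a connected subtree. Here edge (c,a) lies in no bag, so the decomposition is invalid.

No — edge (c,a) lies in no bag.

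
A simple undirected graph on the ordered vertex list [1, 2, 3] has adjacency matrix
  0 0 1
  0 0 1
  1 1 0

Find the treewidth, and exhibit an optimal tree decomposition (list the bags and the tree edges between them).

Treewidth 1.
Bags: B1 = {2, 3}  B2 = {1, 3}
Tree: B1–B2

Each bag holds 2 vertices, so the decomposition has width 1, which upper-bounds the treewidth. G has an edge, so its treewidth is at least 1. The upper and lower bounds meet at 1, so that is the treewidth.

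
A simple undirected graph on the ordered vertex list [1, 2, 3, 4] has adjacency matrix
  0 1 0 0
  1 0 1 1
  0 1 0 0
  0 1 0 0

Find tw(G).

1

A width-1 tree decomposition is:
Bags: B1 = {2, 3}  B2 = {2, 4}  B3 = {1, 2}
Tree: B1–B2, B2–B3
Every bag has size at most 2, so the width is 2 − 1 = 1 and tw(G) ≤ 1. Since G has at least one edge (e.g. 2–3), it is not an edgeless graph, so tw(G) ≥ 1. The upper and lower bounds meet at 1, so that is the treewidth.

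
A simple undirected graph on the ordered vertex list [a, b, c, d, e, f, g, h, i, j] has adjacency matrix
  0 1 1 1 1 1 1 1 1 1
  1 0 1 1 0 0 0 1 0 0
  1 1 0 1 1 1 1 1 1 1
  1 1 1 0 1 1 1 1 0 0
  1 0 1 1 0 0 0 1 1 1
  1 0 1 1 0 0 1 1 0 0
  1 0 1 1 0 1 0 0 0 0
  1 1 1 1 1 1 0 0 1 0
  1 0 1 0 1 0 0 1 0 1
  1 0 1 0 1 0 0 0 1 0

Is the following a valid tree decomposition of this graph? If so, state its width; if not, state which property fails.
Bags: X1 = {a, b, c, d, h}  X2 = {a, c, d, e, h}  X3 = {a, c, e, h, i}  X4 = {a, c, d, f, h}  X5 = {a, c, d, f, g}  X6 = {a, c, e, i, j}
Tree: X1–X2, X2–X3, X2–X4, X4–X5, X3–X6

Every vertex of G appears in some bag (union = {a, b, c, d, e, f, g, h, i, j}); every edge is covered by a bag; and for each vertex v the set of bags containing v is connected in the bag tree. The decomposition is therefore valid. The largest bag has 5 vertices, so the width is 4.

Yes; width 4.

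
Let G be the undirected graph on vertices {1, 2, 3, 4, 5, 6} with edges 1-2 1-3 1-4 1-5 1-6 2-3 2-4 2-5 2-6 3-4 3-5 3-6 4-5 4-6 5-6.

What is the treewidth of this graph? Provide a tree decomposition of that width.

A single bag containing all 6 vertices is trivially a valid decomposition of width 5. On the other hand G contains the 6-clique {1, 2, 3, 4, 5, 6}. A clique must lie in a single bag of any decomposition, so no decomposition can have width below 5. Hence tw(G) = 5 exactly.

Treewidth 5.
One optimal decomposition is:
Bags: B1 = {1, 2, 3, 4, 5, 6}
Tree: (single bag)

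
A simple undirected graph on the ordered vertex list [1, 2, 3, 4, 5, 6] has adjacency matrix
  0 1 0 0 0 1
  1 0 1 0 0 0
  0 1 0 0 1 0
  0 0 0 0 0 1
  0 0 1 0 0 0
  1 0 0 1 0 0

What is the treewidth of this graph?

1

A width-1 tree decomposition is:
Bags: B1 = {3, 5}  B2 = {2, 3}  B3 = {1, 2}  B4 = {1, 6}  B5 = {4, 6}
Tree: B1–B2, B2–B3, B3–B4, B4–B5
The largest bag has 2 vertices, giving width 1; this decomposition certifies tw(G) ≤ 1. G has an edge, so its treewidth is at least 1. The upper and lower bounds meet at 1, so that is the treewidth.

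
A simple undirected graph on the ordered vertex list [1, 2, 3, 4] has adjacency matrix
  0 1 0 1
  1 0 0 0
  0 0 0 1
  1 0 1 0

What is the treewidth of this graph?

A width-1 tree decomposition is:
Bags: B1 = {1, 4}  B2 = {3, 4}  B3 = {1, 2}
Tree: B1–B2, B1–B3
Every bag has size at most 2, so the width is 2 − 1 = 1 and tw(G) ≤ 1. Since G has at least one edge (e.g. 1–4), it is not an edgeless graph, so tw(G) ≥ 1. Therefore the treewidth is 1.

1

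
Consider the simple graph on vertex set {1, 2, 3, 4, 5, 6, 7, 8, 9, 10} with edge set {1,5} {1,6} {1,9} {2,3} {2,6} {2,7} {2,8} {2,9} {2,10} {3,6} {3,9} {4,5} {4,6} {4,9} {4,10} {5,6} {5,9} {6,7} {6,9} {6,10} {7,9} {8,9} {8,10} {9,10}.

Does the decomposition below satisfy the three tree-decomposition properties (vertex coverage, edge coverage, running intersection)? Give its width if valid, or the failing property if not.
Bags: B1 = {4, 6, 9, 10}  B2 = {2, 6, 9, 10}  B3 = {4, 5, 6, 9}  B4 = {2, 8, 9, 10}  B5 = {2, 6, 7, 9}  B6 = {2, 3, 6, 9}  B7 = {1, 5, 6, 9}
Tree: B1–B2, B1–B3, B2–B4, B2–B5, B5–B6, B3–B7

Vertex coverage: the bags together contain {1, 2, 3, 4, 5, 6, 7, 8, 9, 10}, the full vertex set. Edge coverage: each edge of G has both endpoints in at least one bag. Running intersection: for every vertex, the bags containing it form a connected subtree. All three properties hold, so this is a valid tree decomposition of width max|bag| − 1 = 3, and hence tw(G) ≤ 3.

Yes; width 3.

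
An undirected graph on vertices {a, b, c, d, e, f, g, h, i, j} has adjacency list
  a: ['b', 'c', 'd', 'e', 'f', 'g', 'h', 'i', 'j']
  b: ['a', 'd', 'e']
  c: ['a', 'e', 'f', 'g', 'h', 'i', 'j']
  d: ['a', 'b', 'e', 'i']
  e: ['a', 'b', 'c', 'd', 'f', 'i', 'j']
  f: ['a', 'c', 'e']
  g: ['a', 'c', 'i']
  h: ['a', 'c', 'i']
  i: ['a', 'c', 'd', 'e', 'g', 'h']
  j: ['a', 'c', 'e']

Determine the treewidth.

A width-3 tree decomposition is:
Bags: B1 = {a, c, e, i}  B2 = {a, c, g, i}  B3 = {a, c, h, i}  B4 = {a, c, e, j}  B5 = {a, d, e, i}  B6 = {a, c, e, f}  B7 = {a, b, d, e}
Tree: B1–B2, B1–B3, B1–B4, B1–B5, B4–B6, B5–B7
Each bag holds 4 vertices, so the decomposition has width 3, which upper-bounds the treewidth. For the lower bound, the 4 vertices {a, b, d, e} are pairwise adjacent, and any tree decomposition puts a clique entirely inside one bag — forcing width ≥ 3. Hence tw(G) = 3 exactly.

3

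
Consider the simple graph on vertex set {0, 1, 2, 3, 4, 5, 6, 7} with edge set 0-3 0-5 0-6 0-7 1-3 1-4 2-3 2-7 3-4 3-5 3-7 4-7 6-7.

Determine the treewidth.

A width-2 tree decomposition is:
Bags: B1 = {0, 3, 5}  B2 = {0, 3, 7}  B3 = {2, 3, 7}  B4 = {3, 4, 7}  B5 = {0, 6, 7}  B6 = {1, 3, 4}
Tree: B1–B2, B2–B3, B2–B4, B2–B5, B4–B6
The largest bag has 3 vertices, giving width 2; this decomposition certifies tw(G) ≤ 2. For the lower bound, the 3 vertices {1, 3, 4} are pairwise adjacent, and any tree decomposition puts a clique entirely inside one bag — forcing width ≥ 2. Therefore the treewidth is 2.

2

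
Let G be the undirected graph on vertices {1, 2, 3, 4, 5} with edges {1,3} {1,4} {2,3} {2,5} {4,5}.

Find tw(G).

A width-2 tree decomposition is:
Bags: B1 = {1, 4, 5}  B2 = {1, 2, 5}  B3 = {1, 2, 3}
Tree: B1–B2, B2–B3
The largest bag has 3 vertices, giving width 2; this decomposition certifies tw(G) ≤ 2. For the lower bound, G contains the cycle 1–4–5–2–3–1, so G is not a forest; only forests have treewidth ≤ 1, hence tw(G) ≥ 2. Hence tw(G) = 2 exactly.

2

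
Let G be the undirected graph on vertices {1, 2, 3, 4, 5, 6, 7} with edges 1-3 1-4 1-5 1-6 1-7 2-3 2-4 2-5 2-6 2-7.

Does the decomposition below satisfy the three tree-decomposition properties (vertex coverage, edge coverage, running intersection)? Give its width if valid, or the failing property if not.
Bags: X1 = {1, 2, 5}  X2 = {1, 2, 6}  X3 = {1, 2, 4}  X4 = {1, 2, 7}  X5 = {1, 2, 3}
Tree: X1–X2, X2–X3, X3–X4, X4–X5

Yes; width 2.

Vertex coverage: the bags together contain {1, 2, 3, 4, 5, 6, 7}, the full vertex set. Edge coverage: each edge of G has both endpoints in at least one bag. Running intersection: for every vertex, the bags containing it form a connected subtree. All three properties hold, so this is a valid tree decomposition of width max|bag| − 1 = 2, and hence tw(G) ≤ 2.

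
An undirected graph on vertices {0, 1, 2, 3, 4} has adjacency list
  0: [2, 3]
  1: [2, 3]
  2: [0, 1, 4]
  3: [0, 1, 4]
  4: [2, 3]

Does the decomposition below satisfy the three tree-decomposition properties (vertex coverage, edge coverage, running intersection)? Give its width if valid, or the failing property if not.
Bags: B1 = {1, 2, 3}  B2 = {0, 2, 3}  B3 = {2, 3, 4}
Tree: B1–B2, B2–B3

Vertex coverage: the bags together contain {0, 1, 2, 3, 4}, the full vertex set. Edge coverage: each edge of G has both endpoints in at least one bag. Running intersection: for every vertex, the bags containing it form a connected subtree. All three properties hold, so this is a valid tree decomposition of width max|bag| − 1 = 2, and hence tw(G) ≤ 2.

Yes; width 2.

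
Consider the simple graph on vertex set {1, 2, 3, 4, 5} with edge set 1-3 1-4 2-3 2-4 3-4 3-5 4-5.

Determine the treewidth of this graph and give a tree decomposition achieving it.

Every bag has size at most 3, so the width is 3 − 1 = 2 and tw(G) ≤ 2. On the other hand G contains the 3-clique {1, 3, 4}. A clique must lie in a single bag of any decomposition, so no decomposition can have width below 2. Hence tw(G) = 2 exactly.

Treewidth 2.
One optimal decomposition is:
Bags: B1 = {2, 3, 4}  B2 = {1, 3, 4}  B3 = {3, 4, 5}
Tree: B1–B2, B1–B3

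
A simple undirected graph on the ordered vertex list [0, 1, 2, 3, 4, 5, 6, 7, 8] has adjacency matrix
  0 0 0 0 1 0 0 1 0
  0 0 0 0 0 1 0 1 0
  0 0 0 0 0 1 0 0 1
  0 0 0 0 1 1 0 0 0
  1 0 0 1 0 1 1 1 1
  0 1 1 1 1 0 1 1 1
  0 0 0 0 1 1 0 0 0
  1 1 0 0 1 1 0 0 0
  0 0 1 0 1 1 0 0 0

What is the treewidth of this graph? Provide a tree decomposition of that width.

Treewidth 2.
One such decomposition:
Bags: B1 = {4, 5, 8}  B2 = {2, 5, 8}  B3 = {4, 5, 6}  B4 = {3, 4, 5}  B5 = {4, 5, 7}  B6 = {1, 5, 7}  B7 = {0, 4, 7}
Tree: B1–B2, B1–B3, B1–B4, B3–B5, B5–B6, B5–B7

Each bag holds 3 vertices, so the decomposition has width 2, which upper-bounds the treewidth. For the lower bound, the 3 vertices {0, 4, 7} are pairwise adjacent, and any tree decomposition puts a clique entirely inside one bag — forcing width ≥ 2. Hence tw(G) = 2 exactly.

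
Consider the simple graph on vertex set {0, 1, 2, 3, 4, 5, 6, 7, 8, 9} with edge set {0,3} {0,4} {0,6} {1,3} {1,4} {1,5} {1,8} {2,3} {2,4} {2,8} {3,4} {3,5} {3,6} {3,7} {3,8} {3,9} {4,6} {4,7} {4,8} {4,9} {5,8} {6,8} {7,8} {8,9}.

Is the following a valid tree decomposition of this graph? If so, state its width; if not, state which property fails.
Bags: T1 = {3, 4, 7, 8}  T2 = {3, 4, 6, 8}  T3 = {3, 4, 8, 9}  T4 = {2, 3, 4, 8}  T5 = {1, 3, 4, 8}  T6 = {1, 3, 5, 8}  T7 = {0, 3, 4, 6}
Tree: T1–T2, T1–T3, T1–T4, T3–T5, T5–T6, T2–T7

Yes; width 3.

Checking the three conditions: (i) the bags cover all of {0, 1, 2, 3, 4, 5, 6, 7, 8, 9}; (ii) for each edge, some bag contains both endpoints; (iii) the bags containing any fixed vertex form a subtree. All hold, so the decomposition is valid with width 4 − 1 = 3.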